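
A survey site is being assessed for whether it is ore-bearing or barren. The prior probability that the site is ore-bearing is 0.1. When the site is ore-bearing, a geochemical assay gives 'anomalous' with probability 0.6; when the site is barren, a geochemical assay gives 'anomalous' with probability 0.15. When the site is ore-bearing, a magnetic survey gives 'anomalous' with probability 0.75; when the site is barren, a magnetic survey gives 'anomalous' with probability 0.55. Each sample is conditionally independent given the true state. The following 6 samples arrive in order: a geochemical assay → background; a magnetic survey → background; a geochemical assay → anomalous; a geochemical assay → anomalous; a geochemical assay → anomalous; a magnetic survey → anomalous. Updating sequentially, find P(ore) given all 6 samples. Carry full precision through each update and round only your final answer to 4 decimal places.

Each posterior becomes the prior for the next update.
After a geochemical assay='background': P(ore) = 0.4·0.1000 / (0.4·0.1000 + 0.85·0.9000) ≈ 0.0497
After a magnetic survey='background': P(ore) = 0.25·0.0497 / (0.25·0.0497 + 0.45·0.9503) ≈ 0.0282
After a geochemical assay='anomalous': P(ore) = 0.6·0.0282 / (0.6·0.0282 + 0.15·0.9718) ≈ 0.1041
After a geochemical assay='anomalous': P(ore) = 0.6·0.1041 / (0.6·0.1041 + 0.15·0.8959) ≈ 0.3173
After a geochemical assay='anomalous': P(ore) = 0.6·0.3173 / (0.6·0.3173 + 0.15·0.6827) ≈ 0.6502
After a magnetic survey='anomalous': P(ore) = 0.75·0.6502 / (0.75·0.6502 + 0.55·0.3498) ≈ 0.7171

0.7171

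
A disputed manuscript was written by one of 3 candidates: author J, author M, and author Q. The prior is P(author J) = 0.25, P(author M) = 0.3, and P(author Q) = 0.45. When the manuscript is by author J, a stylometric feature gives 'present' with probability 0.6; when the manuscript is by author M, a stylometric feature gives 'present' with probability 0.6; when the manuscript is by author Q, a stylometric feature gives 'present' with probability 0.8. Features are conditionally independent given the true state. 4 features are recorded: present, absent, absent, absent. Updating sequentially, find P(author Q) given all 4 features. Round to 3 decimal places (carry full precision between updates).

0.120

Each posterior becomes the prior for the next update.
After 'present': normaliser = 0.6·0.2500 + 0.6·0.3000 + 0.8·0.4500; P(author J) ≈ 0.2174, P(author M) ≈ 0.2609, P(author Q) ≈ 0.5217
After 'absent': normaliser = 0.4·0.2174 + 0.4·0.2609 + 0.2·0.5217; P(author J) ≈ 0.2941, P(author M) ≈ 0.3529, P(author Q) ≈ 0.3529
After 'absent': normaliser = 0.4·0.2941 + 0.4·0.3529 + 0.2·0.3529; P(author J) ≈ 0.3571, P(author M) ≈ 0.4286, P(author Q) ≈ 0.2143
After 'absent': normaliser = 0.4·0.3571 + 0.4·0.4286 + 0.2·0.2143; P(author J) ≈ 0.4000, P(author M) ≈ 0.4800, P(author Q) ≈ 0.1200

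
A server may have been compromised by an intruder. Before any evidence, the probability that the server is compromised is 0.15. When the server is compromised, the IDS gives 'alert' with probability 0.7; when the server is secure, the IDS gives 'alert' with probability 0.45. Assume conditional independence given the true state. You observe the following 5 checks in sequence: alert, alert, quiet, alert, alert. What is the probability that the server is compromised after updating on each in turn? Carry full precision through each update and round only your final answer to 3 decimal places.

0.360

After 'alert': P(compromised) = 0.7·0.1500 / (0.7·0.1500 + 0.45·0.8500) ≈ 0.2154
After 'alert': P(compromised) = 0.7·0.2154 / (0.7·0.2154 + 0.45·0.7846) ≈ 0.2992
After 'quiet': P(compromised) = 0.3·0.2992 / (0.3·0.2992 + 0.55·0.7008) ≈ 0.1889
After 'alert': P(compromised) = 0.7·0.1889 / (0.7·0.1889 + 0.45·0.8111) ≈ 0.2660
After 'alert': P(compromised) = 0.7·0.2660 / (0.7·0.2660 + 0.45·0.7340) ≈ 0.3605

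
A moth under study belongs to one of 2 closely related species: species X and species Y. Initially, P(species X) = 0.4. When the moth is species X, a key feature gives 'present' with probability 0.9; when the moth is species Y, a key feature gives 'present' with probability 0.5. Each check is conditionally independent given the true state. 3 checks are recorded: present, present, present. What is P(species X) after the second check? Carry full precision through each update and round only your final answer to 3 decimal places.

Each posterior becomes the prior for the next update.
After 'present': P(species X) = 0.9·0.4000 / (0.9·0.4000 + 0.5·0.6000) ≈ 0.5455
After 'present': P(species X) = 0.9·0.5455 / (0.9·0.5455 + 0.5·0.4545) ≈ 0.6835

0.684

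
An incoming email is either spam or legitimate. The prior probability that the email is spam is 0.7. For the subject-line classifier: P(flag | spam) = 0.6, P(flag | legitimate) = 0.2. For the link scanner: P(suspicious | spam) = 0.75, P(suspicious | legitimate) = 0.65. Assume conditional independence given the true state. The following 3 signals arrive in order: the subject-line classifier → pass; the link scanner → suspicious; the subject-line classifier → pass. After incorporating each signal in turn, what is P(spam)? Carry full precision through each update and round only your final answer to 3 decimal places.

After the subject-line classifier='pass': P(spam) = 0.4·0.7000 / (0.4·0.7000 + 0.8·0.3000) ≈ 0.5385
After the link scanner='suspicious': P(spam) = 0.75·0.5385 / (0.75·0.5385 + 0.65·0.4615) ≈ 0.5738
After the subject-line classifier='pass': P(spam) = 0.4·0.5738 / (0.4·0.5738 + 0.8·0.4262) ≈ 0.4023

0.402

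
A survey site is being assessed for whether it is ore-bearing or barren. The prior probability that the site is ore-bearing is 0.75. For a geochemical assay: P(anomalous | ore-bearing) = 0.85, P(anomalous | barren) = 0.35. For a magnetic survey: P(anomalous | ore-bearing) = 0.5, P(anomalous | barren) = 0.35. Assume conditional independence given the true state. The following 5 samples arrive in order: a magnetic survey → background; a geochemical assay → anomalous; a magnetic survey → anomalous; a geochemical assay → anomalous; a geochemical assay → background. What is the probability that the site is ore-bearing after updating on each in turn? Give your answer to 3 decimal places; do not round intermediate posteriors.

0.818

After a magnetic survey='background': P(ore) = 0.5·0.7500 / (0.5·0.7500 + 0.65·0.2500) ≈ 0.6977
After a geochemical assay='anomalous': P(ore) = 0.85·0.6977 / (0.85·0.6977 + 0.35·0.3023) ≈ 0.8486
After a magnetic survey='anomalous': P(ore) = 0.5·0.8486 / (0.5·0.8486 + 0.35·0.1514) ≈ 0.8890
After a geochemical assay='anomalous': P(ore) = 0.85·0.8890 / (0.85·0.8890 + 0.35·0.1110) ≈ 0.9511
After a geochemical assay='background': P(ore) = 0.15·0.9511 / (0.15·0.9511 + 0.65·0.0489) ≈ 0.8178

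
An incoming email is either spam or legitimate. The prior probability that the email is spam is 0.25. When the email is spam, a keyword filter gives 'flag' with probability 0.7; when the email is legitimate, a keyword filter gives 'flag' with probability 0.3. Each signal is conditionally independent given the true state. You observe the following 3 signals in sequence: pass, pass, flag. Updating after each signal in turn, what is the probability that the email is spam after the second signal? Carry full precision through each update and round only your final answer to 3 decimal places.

0.058

After 'pass': P(spam) = 0.3·0.2500 / (0.3·0.2500 + 0.7·0.7500) ≈ 0.1250
After 'pass': P(spam) = 0.3·0.1250 / (0.3·0.1250 + 0.7·0.8750) ≈ 0.0577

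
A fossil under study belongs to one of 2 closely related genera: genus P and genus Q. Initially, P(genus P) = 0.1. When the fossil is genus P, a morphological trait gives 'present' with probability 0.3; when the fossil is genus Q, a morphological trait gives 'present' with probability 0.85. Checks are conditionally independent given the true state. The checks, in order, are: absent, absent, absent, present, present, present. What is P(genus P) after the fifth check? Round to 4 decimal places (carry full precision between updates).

0.5845

Apply Bayes' rule sequentially, carrying P(genus P) forward.
After 'absent': P(genus P) = 0.7·0.1000 / (0.7·0.1000 + 0.15·0.9000) ≈ 0.3415
After 'absent': P(genus P) = 0.7·0.3415 / (0.7·0.3415 + 0.15·0.6585) ≈ 0.7076
After 'absent': P(genus P) = 0.7·0.7076 / (0.7·0.7076 + 0.15·0.2924) ≈ 0.9186
After 'present': P(genus P) = 0.3·0.9186 / (0.3·0.9186 + 0.85·0.0814) ≈ 0.7994
After 'present': P(genus P) = 0.3·0.7994 / (0.3·0.7994 + 0.85·0.2006) ≈ 0.5845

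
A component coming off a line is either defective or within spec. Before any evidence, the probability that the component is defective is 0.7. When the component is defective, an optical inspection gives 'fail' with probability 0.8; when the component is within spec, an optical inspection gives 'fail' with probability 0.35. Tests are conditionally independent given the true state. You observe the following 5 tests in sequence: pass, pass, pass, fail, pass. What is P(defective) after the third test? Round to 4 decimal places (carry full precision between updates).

After 'pass': P(defective) = 0.2·0.7000 / (0.2·0.7000 + 0.65·0.3000) ≈ 0.4179
After 'pass': P(defective) = 0.2·0.4179 / (0.2·0.4179 + 0.65·0.5821) ≈ 0.1809
After 'pass': P(defective) = 0.2·0.1809 / (0.2·0.1809 + 0.65·0.8191) ≈ 0.0636

0.0636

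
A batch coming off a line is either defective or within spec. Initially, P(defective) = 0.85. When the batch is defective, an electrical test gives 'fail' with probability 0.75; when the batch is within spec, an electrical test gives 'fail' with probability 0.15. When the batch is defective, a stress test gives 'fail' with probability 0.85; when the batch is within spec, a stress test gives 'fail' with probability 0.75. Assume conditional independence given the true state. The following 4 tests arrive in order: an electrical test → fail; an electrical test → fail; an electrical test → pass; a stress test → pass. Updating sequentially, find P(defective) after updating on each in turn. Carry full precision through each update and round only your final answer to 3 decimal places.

Apply Bayes' rule sequentially, carrying P(defective) forward.
After an electrical test='fail': P(defective) = 0.75·0.8500 / (0.75·0.8500 + 0.15·0.1500) ≈ 0.9659
After an electrical test='fail': P(defective) = 0.75·0.9659 / (0.75·0.9659 + 0.15·0.0341) ≈ 0.9930
After an electrical test='pass': P(defective) = 0.25·0.9930 / (0.25·0.9930 + 0.85·0.0070) ≈ 0.9766
After a stress test='pass': P(defective) = 0.15·0.9766 / (0.15·0.9766 + 0.25·0.0234) ≈ 0.9615

0.962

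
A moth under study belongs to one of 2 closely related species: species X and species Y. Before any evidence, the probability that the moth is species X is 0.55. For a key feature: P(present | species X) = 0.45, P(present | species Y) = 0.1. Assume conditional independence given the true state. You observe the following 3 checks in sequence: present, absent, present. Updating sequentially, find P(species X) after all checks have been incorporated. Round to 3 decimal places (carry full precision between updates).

After 'present': P(species X) = 0.45·0.5500 / (0.45·0.5500 + 0.1·0.4500) ≈ 0.8462
After 'absent': P(species X) = 0.55·0.8462 / (0.55·0.8462 + 0.9·0.1538) ≈ 0.7707
After 'present': P(species X) = 0.45·0.7707 / (0.45·0.7707 + 0.1·0.2293) ≈ 0.9380

0.938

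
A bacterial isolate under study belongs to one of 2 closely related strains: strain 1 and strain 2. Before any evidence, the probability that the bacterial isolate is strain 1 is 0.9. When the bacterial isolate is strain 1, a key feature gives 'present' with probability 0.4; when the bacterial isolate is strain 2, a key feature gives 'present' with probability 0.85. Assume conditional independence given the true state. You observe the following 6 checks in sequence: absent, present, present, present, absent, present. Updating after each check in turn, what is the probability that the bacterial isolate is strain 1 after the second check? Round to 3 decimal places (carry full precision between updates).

0.944

After 'absent': P(strain 1) = 0.6·0.9000 / (0.6·0.9000 + 0.15·0.1000) ≈ 0.9730
After 'present': P(strain 1) = 0.4·0.9730 / (0.4·0.9730 + 0.85·0.0270) ≈ 0.9443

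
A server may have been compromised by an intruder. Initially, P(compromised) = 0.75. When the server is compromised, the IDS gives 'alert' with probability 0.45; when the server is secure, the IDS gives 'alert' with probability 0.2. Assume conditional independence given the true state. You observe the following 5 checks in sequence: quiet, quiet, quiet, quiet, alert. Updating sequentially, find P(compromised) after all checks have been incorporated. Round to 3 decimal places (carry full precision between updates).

0.601

After 'quiet': P(compromised) = 0.55·0.7500 / (0.55·0.7500 + 0.8·0.2500) ≈ 0.6735
After 'quiet': P(compromised) = 0.55·0.6735 / (0.55·0.6735 + 0.8·0.3265) ≈ 0.5864
After 'quiet': P(compromised) = 0.55·0.5864 / (0.55·0.5864 + 0.8·0.4136) ≈ 0.4936
After 'quiet': P(compromised) = 0.55·0.4936 / (0.55·0.4936 + 0.8·0.5064) ≈ 0.4013
After 'alert': P(compromised) = 0.45·0.4013 / (0.45·0.4013 + 0.2·0.5987) ≈ 0.6013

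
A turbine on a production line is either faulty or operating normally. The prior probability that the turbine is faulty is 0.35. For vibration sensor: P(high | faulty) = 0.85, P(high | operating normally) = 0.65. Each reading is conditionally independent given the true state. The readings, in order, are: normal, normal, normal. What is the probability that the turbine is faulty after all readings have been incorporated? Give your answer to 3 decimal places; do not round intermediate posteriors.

After 'normal': P(faulty) = 0.15·0.3500 / (0.15·0.3500 + 0.35·0.6500) ≈ 0.1875
After 'normal': P(faulty) = 0.15·0.1875 / (0.15·0.1875 + 0.35·0.8125) ≈ 0.0900
After 'normal': P(faulty) = 0.15·0.0900 / (0.15·0.0900 + 0.35·0.9100) ≈ 0.0407

0.041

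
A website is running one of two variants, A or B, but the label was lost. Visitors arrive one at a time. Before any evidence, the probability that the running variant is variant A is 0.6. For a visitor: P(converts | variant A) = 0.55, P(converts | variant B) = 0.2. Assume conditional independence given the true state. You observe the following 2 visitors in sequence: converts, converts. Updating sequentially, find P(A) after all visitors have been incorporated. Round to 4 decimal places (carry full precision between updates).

After 'converts': P(A) = 0.55·0.6000 / (0.55·0.6000 + 0.2·0.4000) ≈ 0.8049
After 'converts': P(A) = 0.55·0.8049 / (0.55·0.8049 + 0.2·0.1951) ≈ 0.9190

0.9190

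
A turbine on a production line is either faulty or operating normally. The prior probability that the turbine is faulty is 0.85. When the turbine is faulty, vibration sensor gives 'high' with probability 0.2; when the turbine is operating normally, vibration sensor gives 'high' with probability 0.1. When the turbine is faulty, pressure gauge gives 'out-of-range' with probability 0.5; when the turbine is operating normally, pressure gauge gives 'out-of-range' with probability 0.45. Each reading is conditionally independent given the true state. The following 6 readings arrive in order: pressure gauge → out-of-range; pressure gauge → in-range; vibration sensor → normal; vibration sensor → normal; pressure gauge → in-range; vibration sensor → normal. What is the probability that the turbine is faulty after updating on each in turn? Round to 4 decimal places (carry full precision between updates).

0.7852

After pressure gauge='out-of-range': P(faulty) = 0.5·0.8500 / (0.5·0.8500 + 0.45·0.1500) ≈ 0.8629
After pressure gauge='in-range': P(faulty) = 0.5·0.8629 / (0.5·0.8629 + 0.55·0.1371) ≈ 0.8513
After vibration sensor='normal': P(faulty) = 0.8·0.8513 / (0.8·0.8513 + 0.9·0.1487) ≈ 0.8357
After vibration sensor='normal': P(faulty) = 0.8·0.8357 / (0.8·0.8357 + 0.9·0.1643) ≈ 0.8189
After pressure gauge='in-range': P(faulty) = 0.5·0.8189 / (0.5·0.8189 + 0.55·0.1811) ≈ 0.8044
After vibration sensor='normal': P(faulty) = 0.8·0.8044 / (0.8·0.8044 + 0.9·0.1956) ≈ 0.7852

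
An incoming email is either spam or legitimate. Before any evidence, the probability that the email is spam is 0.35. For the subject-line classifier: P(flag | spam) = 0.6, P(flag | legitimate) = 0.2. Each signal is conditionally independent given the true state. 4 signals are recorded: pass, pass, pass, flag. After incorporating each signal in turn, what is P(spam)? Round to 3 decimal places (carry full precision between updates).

Apply Bayes' rule sequentially, carrying P(spam) forward.
After 'pass': P(spam) = 0.4·0.3500 / (0.4·0.3500 + 0.8·0.6500) ≈ 0.2121
After 'pass': P(spam) = 0.4·0.2121 / (0.4·0.2121 + 0.8·0.7879) ≈ 0.1186
After 'pass': P(spam) = 0.4·0.1186 / (0.4·0.1186 + 0.8·0.8814) ≈ 0.0631
After 'flag': P(spam) = 0.6·0.0631 / (0.6·0.0631 + 0.2·0.9369) ≈ 0.1680

0.168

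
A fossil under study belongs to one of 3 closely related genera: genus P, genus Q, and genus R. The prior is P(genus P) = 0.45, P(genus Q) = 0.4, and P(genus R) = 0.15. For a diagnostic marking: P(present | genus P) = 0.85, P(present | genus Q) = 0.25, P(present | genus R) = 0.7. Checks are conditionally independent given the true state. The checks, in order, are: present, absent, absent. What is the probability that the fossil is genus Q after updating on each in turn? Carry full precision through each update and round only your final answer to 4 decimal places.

0.7570

After 'present': normaliser = 0.85·0.4500 + 0.25·0.4000 + 0.7·0.1500; P(genus P) ≈ 0.6511, P(genus Q) ≈ 0.1702, P(genus R) ≈ 0.1787
After 'absent': normaliser = 0.15·0.6511 + 0.75·0.1702 + 0.3·0.1787; P(genus P) ≈ 0.3501, P(genus Q) ≈ 0.4577, P(genus R) ≈ 0.1922
After 'absent': normaliser = 0.15·0.3501 + 0.75·0.4577 + 0.3·0.1922; P(genus P) ≈ 0.1158, P(genus Q) ≈ 0.7570, P(genus R) ≈ 0.1272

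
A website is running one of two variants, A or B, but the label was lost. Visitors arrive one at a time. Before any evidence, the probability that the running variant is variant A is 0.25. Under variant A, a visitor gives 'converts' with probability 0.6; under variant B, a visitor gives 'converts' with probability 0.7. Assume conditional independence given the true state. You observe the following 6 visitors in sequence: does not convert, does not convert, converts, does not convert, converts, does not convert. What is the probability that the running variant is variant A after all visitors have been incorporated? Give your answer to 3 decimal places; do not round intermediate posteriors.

0.436

Each posterior becomes the prior for the next update.
After 'does not convert': P(A) = 0.4·0.2500 / (0.4·0.2500 + 0.3·0.7500) ≈ 0.3077
After 'does not convert': P(A) = 0.4·0.3077 / (0.4·0.3077 + 0.3·0.6923) ≈ 0.3721
After 'converts': P(A) = 0.6·0.3721 / (0.6·0.3721 + 0.7·0.6279) ≈ 0.3368
After 'does not convert': P(A) = 0.4·0.3368 / (0.4·0.3368 + 0.3·0.6632) ≈ 0.4038
After 'converts': P(A) = 0.6·0.4038 / (0.6·0.4038 + 0.7·0.5962) ≈ 0.3673
After 'does not convert': P(A) = 0.4·0.3673 / (0.4·0.3673 + 0.3·0.6327) ≈ 0.4363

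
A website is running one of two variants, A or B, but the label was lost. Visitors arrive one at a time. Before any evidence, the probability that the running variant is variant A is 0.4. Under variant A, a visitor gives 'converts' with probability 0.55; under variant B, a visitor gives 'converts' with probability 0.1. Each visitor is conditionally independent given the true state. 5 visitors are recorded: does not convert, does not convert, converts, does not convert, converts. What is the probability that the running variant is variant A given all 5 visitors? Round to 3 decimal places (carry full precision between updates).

0.716

Each posterior becomes the prior for the next update.
After 'does not convert': P(A) = 0.45·0.4000 / (0.45·0.4000 + 0.9·0.6000) ≈ 0.2500
After 'does not convert': P(A) = 0.45·0.2500 / (0.45·0.2500 + 0.9·0.7500) ≈ 0.1429
After 'converts': P(A) = 0.55·0.1429 / (0.55·0.1429 + 0.1·0.8571) ≈ 0.4783
After 'does not convert': P(A) = 0.45·0.4783 / (0.45·0.4783 + 0.9·0.5217) ≈ 0.3143
After 'converts': P(A) = 0.55·0.3143 / (0.55·0.3143 + 0.1·0.6857) ≈ 0.7160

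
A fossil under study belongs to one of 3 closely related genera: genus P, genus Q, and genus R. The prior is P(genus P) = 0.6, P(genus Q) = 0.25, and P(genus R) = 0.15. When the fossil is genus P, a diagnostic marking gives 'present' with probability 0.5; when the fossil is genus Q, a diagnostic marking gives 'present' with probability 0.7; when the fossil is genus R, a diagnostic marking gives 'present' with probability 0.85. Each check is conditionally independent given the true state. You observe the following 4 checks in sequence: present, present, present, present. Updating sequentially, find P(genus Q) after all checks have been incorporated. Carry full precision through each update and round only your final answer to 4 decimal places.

0.3414

Each posterior becomes the prior for the next update.
After 'present': normaliser = 0.5·0.6000 + 0.7·0.2500 + 0.85·0.1500; P(genus P) ≈ 0.4979, P(genus Q) ≈ 0.2905, P(genus R) ≈ 0.2116
After 'present': normaliser = 0.5·0.4979 + 0.7·0.2905 + 0.85·0.2116; P(genus P) ≈ 0.3938, P(genus Q) ≈ 0.3216, P(genus R) ≈ 0.2845
After 'present': normaliser = 0.5·0.3938 + 0.7·0.3216 + 0.85·0.2845; P(genus P) ≈ 0.2966, P(genus Q) ≈ 0.3391, P(genus R) ≈ 0.3643
After 'present': normaliser = 0.5·0.2966 + 0.7·0.3391 + 0.85·0.3643; P(genus P) ≈ 0.2133, P(genus Q) ≈ 0.3414, P(genus R) ≈ 0.4453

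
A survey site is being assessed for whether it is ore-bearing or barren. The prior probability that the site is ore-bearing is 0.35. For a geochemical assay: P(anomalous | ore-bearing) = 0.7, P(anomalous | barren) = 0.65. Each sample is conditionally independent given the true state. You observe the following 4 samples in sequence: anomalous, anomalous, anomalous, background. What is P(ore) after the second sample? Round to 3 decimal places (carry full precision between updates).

0.384

After 'anomalous': P(ore) = 0.7·0.3500 / (0.7·0.3500 + 0.65·0.6500) ≈ 0.3670
After 'anomalous': P(ore) = 0.7·0.3670 / (0.7·0.3670 + 0.65·0.6330) ≈ 0.3844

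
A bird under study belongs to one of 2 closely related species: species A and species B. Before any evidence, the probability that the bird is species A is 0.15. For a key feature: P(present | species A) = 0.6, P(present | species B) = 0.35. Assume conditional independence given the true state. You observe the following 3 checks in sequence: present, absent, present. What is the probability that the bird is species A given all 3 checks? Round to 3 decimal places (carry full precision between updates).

0.242

After 'present': P(species A) = 0.6·0.1500 / (0.6·0.1500 + 0.35·0.8500) ≈ 0.2323
After 'absent': P(species A) = 0.4·0.2323 / (0.4·0.2323 + 0.65·0.7677) ≈ 0.1569
After 'present': P(species A) = 0.6·0.1569 / (0.6·0.1569 + 0.35·0.8431) ≈ 0.2419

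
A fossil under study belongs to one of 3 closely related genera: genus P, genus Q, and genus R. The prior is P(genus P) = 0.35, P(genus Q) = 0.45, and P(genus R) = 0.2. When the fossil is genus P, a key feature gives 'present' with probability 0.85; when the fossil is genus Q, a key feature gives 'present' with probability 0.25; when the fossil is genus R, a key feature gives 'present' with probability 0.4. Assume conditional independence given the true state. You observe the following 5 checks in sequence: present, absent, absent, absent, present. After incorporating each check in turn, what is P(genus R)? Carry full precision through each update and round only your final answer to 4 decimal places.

After 'present': normaliser = 0.85·0.3500 + 0.25·0.4500 + 0.4·0.2000; P(genus P) ≈ 0.6071, P(genus Q) ≈ 0.2296, P(genus R) ≈ 0.1633
After 'absent': normaliser = 0.15·0.6071 + 0.75·0.2296 + 0.6·0.1633; P(genus P) ≈ 0.2521, P(genus Q) ≈ 0.4767, P(genus R) ≈ 0.2712
After 'absent': normaliser = 0.15·0.2521 + 0.75·0.4767 + 0.6·0.2712; P(genus P) ≈ 0.0678, P(genus Q) ≈ 0.6407, P(genus R) ≈ 0.2916
After 'absent': normaliser = 0.15·0.0678 + 0.75·0.6407 + 0.6·0.2916; P(genus P) ≈ 0.0153, P(genus Q) ≈ 0.7219, P(genus R) ≈ 0.2628
After 'present': normaliser = 0.85·0.0153 + 0.25·0.7219 + 0.4·0.2628; P(genus P) ≈ 0.0435, P(genus Q) ≈ 0.6044, P(genus R) ≈ 0.3521

0.3521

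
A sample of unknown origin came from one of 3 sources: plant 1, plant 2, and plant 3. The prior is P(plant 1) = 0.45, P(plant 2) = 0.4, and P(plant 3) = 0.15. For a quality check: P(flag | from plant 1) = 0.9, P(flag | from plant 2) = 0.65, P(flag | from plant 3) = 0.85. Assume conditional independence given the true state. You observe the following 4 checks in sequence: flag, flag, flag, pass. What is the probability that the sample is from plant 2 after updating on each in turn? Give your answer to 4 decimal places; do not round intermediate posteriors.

0.4519

After 'flag': normaliser = 0.9·0.4500 + 0.65·0.4000 + 0.85·0.1500; P(plant 1) ≈ 0.5110, P(plant 2) ≈ 0.3281, P(plant 3) ≈ 0.1609
After 'flag': normaliser = 0.9·0.5110 + 0.65·0.3281 + 0.85·0.1609; P(plant 1) ≈ 0.5679, P(plant 2) ≈ 0.2633, P(plant 3) ≈ 0.1688
After 'flag': normaliser = 0.9·0.5679 + 0.65·0.2633 + 0.85·0.1688; P(plant 1) ≈ 0.6189, P(plant 2) ≈ 0.2073, P(plant 3) ≈ 0.1738
After 'pass': normaliser = 0.1·0.6189 + 0.35·0.2073 + 0.15·0.1738; P(plant 1) ≈ 0.3856, P(plant 2) ≈ 0.4519, P(plant 3) ≈ 0.1624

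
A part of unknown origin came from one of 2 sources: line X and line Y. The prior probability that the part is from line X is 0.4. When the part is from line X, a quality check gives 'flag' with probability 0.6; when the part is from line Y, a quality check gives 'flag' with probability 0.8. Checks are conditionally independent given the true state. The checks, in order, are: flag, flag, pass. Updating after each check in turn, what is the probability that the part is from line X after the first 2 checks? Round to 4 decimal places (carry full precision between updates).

0.2727

After 'flag': P(line X) = 0.6·0.4000 / (0.6·0.4000 + 0.8·0.6000) ≈ 0.3333
After 'flag': P(line X) = 0.6·0.3333 / (0.6·0.3333 + 0.8·0.6667) ≈ 0.2727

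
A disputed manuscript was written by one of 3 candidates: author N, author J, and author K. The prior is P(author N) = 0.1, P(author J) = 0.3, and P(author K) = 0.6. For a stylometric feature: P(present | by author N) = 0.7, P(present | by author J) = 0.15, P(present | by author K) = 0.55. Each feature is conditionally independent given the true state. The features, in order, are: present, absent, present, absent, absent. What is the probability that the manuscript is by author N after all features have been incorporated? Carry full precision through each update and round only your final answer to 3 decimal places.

After 'present': normaliser = 0.7·0.1000 + 0.15·0.3000 + 0.55·0.6000; P(author N) ≈ 0.1573, P(author J) ≈ 0.1011, P(author K) ≈ 0.7416
After 'absent': normaliser = 0.3·0.1573 + 0.85·0.1011 + 0.45·0.7416; P(author N) ≈ 0.1011, P(author J) ≈ 0.1841, P(author K) ≈ 0.7148
After 'present': normaliser = 0.7·0.1011 + 0.15·0.1841 + 0.55·0.7148; P(author N) ≈ 0.1440, P(author J) ≈ 0.0562, P(author K) ≈ 0.7999
After 'absent': normaliser = 0.3·0.1440 + 0.85·0.0562 + 0.45·0.7999; P(author N) ≈ 0.0958, P(author J) ≈ 0.1059, P(author K) ≈ 0.7983
After 'absent': normaliser = 0.3·0.0958 + 0.85·0.1059 + 0.45·0.7983; P(author N) ≈ 0.0601, P(author J) ≈ 0.1884, P(author K) ≈ 0.7515

0.060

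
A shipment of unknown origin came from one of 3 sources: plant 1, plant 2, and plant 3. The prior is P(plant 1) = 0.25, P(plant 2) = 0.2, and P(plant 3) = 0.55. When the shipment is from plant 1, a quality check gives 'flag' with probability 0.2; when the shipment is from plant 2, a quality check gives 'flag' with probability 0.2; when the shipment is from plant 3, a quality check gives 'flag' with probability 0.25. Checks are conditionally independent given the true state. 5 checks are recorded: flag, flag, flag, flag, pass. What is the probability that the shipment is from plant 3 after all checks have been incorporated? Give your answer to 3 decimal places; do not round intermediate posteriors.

0.737

After 'flag': normaliser = 0.2·0.2500 + 0.2·0.2000 + 0.25·0.5500; P(plant 1) ≈ 0.2198, P(plant 2) ≈ 0.1758, P(plant 3) ≈ 0.6044
After 'flag': normaliser = 0.2·0.2198 + 0.2·0.1758 + 0.25·0.6044; P(plant 1) ≈ 0.1909, P(plant 2) ≈ 0.1527, P(plant 3) ≈ 0.6563
After 'flag': normaliser = 0.2·0.1909 + 0.2·0.1527 + 0.25·0.6563; P(plant 1) ≈ 0.1640, P(plant 2) ≈ 0.1312, P(plant 3) ≈ 0.7048
After 'flag': normaliser = 0.2·0.1640 + 0.2·0.1312 + 0.25·0.7048; P(plant 1) ≈ 0.1394, P(plant 2) ≈ 0.1116, P(plant 3) ≈ 0.7490
After 'pass': normaliser = 0.8·0.1394 + 0.8·0.1116 + 0.75·0.7490; P(plant 1) ≈ 0.1463, P(plant 2) ≈ 0.1170, P(plant 3) ≈ 0.7367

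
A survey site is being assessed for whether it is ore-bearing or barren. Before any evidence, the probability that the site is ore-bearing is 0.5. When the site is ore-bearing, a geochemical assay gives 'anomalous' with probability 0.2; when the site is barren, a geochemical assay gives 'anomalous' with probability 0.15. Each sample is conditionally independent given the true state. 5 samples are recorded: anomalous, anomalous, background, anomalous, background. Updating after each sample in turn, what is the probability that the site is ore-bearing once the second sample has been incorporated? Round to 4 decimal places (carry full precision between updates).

0.6400

After 'anomalous': P(ore) = 0.2·0.5000 / (0.2·0.5000 + 0.15·0.5000) ≈ 0.5714
After 'anomalous': P(ore) = 0.2·0.5714 / (0.2·0.5714 + 0.15·0.4286) ≈ 0.6400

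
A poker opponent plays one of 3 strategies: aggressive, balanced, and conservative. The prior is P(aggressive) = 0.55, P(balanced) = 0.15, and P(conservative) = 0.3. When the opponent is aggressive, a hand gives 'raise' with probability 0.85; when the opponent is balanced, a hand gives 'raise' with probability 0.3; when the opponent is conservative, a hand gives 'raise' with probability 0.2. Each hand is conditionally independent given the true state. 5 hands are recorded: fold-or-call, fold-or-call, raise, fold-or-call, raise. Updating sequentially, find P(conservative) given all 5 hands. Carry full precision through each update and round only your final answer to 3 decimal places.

0.507

After 'fold-or-call': normaliser = 0.15·0.5500 + 0.7·0.1500 + 0.8·0.3000; P(aggressive) ≈ 0.1930, P(balanced) ≈ 0.2456, P(conservative) ≈ 0.5614
After 'fold-or-call': normaliser = 0.15·0.1930 + 0.7·0.2456 + 0.8·0.5614; P(aggressive) ≈ 0.0445, P(balanced) ≈ 0.2645, P(conservative) ≈ 0.6910
After 'raise': normaliser = 0.85·0.0445 + 0.3·0.2645 + 0.2·0.6910; P(aggressive) ≈ 0.1482, P(balanced) ≈ 0.3107, P(conservative) ≈ 0.5411
After 'fold-or-call': normaliser = 0.15·0.1482 + 0.7·0.3107 + 0.8·0.5411; P(aggressive) ≈ 0.0331, P(balanced) ≈ 0.3234, P(conservative) ≈ 0.6436
After 'raise': normaliser = 0.85·0.0331 + 0.3·0.3234 + 0.2·0.6436; P(aggressive) ≈ 0.1107, P(balanced) ≈ 0.3822, P(conservative) ≈ 0.5071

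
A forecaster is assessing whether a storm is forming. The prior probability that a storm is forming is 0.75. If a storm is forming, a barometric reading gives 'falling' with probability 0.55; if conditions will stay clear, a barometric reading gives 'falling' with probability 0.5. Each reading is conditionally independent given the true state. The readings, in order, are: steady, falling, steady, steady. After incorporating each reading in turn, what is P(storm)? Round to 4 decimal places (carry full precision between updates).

Apply Bayes' rule sequentially, carrying P(storm) forward.
After 'steady': P(storm) = 0.45·0.7500 / (0.45·0.7500 + 0.5·0.2500) ≈ 0.7297
After 'falling': P(storm) = 0.55·0.7297 / (0.55·0.7297 + 0.5·0.2703) ≈ 0.7481
After 'steady': P(storm) = 0.45·0.7481 / (0.45·0.7481 + 0.5·0.2519) ≈ 0.7277
After 'steady': P(storm) = 0.45·0.7277 / (0.45·0.7277 + 0.5·0.2723) ≈ 0.7064

0.7064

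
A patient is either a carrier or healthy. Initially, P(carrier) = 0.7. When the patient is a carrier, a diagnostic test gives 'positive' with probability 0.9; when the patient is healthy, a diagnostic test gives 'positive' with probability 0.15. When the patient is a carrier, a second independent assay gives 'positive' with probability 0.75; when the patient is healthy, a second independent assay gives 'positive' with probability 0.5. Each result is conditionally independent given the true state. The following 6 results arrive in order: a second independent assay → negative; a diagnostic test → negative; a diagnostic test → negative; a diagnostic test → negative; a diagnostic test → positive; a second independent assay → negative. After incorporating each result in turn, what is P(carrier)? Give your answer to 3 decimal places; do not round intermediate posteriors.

0.006

After a second independent assay='negative': P(carrier) = 0.25·0.7000 / (0.25·0.7000 + 0.5·0.3000) ≈ 0.5385
After a diagnostic test='negative': P(carrier) = 0.1·0.5385 / (0.1·0.5385 + 0.85·0.4615) ≈ 0.1207
After a diagnostic test='negative': P(carrier) = 0.1·0.1207 / (0.1·0.1207 + 0.85·0.8793) ≈ 0.0159
After a diagnostic test='negative': P(carrier) = 0.1·0.0159 / (0.1·0.0159 + 0.85·0.9841) ≈ 0.0019
After a diagnostic test='positive': P(carrier) = 0.9·0.0019 / (0.9·0.0019 + 0.15·0.9981) ≈ 0.0113
After a second independent assay='negative': P(carrier) = 0.25·0.0113 / (0.25·0.0113 + 0.5·0.9887) ≈ 0.0057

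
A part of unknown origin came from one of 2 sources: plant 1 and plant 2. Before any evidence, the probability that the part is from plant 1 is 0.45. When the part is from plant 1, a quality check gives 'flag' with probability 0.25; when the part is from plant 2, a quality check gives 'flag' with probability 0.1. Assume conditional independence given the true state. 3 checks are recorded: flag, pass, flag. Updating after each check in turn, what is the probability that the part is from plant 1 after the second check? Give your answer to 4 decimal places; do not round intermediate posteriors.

0.6303

Each posterior becomes the prior for the next update.
After 'flag': P(plant 1) = 0.25·0.4500 / (0.25·0.4500 + 0.1·0.5500) ≈ 0.6716
After 'pass': P(plant 1) = 0.75·0.6716 / (0.75·0.6716 + 0.9·0.3284) ≈ 0.6303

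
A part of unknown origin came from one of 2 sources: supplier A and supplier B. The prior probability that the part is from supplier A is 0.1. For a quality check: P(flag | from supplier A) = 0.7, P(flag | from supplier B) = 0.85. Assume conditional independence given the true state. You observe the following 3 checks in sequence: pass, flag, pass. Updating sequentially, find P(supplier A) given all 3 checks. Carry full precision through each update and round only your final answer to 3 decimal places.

0.268

Each posterior becomes the prior for the next update.
After 'pass': P(supplier A) = 0.3·0.1000 / (0.3·0.1000 + 0.15·0.9000) ≈ 0.1818
After 'flag': P(supplier A) = 0.7·0.1818 / (0.7·0.1818 + 0.85·0.8182) ≈ 0.1547
After 'pass': P(supplier A) = 0.3·0.1547 / (0.3·0.1547 + 0.15·0.8453) ≈ 0.2679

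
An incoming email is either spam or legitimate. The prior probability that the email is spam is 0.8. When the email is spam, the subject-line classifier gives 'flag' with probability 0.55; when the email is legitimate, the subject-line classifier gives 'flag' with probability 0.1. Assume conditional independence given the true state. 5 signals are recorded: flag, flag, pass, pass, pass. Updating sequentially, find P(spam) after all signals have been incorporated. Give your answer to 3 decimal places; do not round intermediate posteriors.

0.938

Each posterior becomes the prior for the next update.
After 'flag': P(spam) = 0.55·0.8000 / (0.55·0.8000 + 0.1·0.2000) ≈ 0.9565
After 'flag': P(spam) = 0.55·0.9565 / (0.55·0.9565 + 0.1·0.0435) ≈ 0.9918
After 'pass': P(spam) = 0.45·0.9918 / (0.45·0.9918 + 0.9·0.0082) ≈ 0.9837
After 'pass': P(spam) = 0.45·0.9837 / (0.45·0.9837 + 0.9·0.0163) ≈ 0.9680
After 'pass': P(spam) = 0.45·0.9680 / (0.45·0.9680 + 0.9·0.0320) ≈ 0.9380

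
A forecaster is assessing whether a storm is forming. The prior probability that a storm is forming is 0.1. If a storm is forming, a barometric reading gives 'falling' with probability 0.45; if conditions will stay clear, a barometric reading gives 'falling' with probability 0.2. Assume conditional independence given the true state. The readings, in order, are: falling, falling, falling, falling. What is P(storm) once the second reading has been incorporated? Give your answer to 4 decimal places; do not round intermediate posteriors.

Each posterior becomes the prior for the next update.
After 'falling': P(storm) = 0.45·0.1000 / (0.45·0.1000 + 0.2·0.9000) ≈ 0.2000
After 'falling': P(storm) = 0.45·0.2000 / (0.45·0.2000 + 0.2·0.8000) ≈ 0.3600

0.3600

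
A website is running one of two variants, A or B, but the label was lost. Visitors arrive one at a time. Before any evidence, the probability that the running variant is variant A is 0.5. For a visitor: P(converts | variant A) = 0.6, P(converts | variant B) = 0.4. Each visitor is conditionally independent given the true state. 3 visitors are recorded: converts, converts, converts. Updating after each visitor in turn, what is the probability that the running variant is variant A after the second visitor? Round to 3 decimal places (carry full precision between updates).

0.692

After 'converts': P(A) = 0.6·0.5000 / (0.6·0.5000 + 0.4·0.5000) ≈ 0.6000
After 'converts': P(A) = 0.6·0.6000 / (0.6·0.6000 + 0.4·0.4000) ≈ 0.6923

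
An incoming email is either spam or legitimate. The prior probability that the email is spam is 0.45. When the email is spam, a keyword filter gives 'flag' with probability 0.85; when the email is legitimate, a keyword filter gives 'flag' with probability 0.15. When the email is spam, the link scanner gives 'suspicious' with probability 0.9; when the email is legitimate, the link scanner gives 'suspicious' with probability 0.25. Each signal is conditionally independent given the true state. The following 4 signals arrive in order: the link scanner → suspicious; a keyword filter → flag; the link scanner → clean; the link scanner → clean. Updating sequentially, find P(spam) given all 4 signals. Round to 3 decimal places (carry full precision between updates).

After the link scanner='suspicious': P(spam) = 0.9·0.4500 / (0.9·0.4500 + 0.25·0.5500) ≈ 0.7465
After a keyword filter='flag': P(spam) = 0.85·0.7465 / (0.85·0.7465 + 0.15·0.2535) ≈ 0.9435
After the link scanner='clean': P(spam) = 0.1·0.9435 / (0.1·0.9435 + 0.75·0.0565) ≈ 0.6900
After the link scanner='clean': P(spam) = 0.1·0.6900 / (0.1·0.6900 + 0.75·0.3100) ≈ 0.2288

0.229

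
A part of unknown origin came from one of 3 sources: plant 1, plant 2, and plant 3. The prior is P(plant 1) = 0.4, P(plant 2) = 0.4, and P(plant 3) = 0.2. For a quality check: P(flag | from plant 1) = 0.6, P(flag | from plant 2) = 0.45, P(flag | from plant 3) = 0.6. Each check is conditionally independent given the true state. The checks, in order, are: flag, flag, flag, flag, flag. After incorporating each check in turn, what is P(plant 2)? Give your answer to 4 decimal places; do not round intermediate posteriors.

Apply Bayes' rule sequentially, carrying P(plant 2) forward.
After 'flag': normaliser = 0.6·0.4000 + 0.45·0.4000 + 0.6·0.2000; P(plant 1) ≈ 0.4444, P(plant 2) ≈ 0.3333, P(plant 3) ≈ 0.2222
After 'flag': normaliser = 0.6·0.4444 + 0.45·0.3333 + 0.6·0.2222; P(plant 1) ≈ 0.4848, P(plant 2) ≈ 0.2727, P(plant 3) ≈ 0.2424
After 'flag': normaliser = 0.6·0.4848 + 0.45·0.2727 + 0.6·0.2424; P(plant 1) ≈ 0.5203, P(plant 2) ≈ 0.2195, P(plant 3) ≈ 0.2602
After 'flag': normaliser = 0.6·0.5203 + 0.45·0.2195 + 0.6·0.2602; P(plant 1) ≈ 0.5505, P(plant 2) ≈ 0.1742, P(plant 3) ≈ 0.2753
After 'flag': normaliser = 0.6·0.5505 + 0.45·0.1742 + 0.6·0.2753; P(plant 1) ≈ 0.5756, P(plant 2) ≈ 0.1366, P(plant 3) ≈ 0.2878

0.1366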